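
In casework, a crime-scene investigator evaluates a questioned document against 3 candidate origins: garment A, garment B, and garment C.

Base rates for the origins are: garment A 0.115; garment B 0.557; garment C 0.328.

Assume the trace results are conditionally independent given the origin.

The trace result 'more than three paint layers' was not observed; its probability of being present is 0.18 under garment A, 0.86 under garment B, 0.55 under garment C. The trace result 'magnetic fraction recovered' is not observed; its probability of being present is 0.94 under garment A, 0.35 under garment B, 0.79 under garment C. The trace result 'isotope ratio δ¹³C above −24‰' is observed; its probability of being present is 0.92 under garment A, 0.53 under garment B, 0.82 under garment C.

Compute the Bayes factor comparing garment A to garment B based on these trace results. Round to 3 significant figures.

Take the product of per-trace result likelihoods under each hypothesis (using 1 − P(present | H) for each absent trace result), then divide.
  garment A: (1 − 0.18) × (1 − 0.94) × 0.92 = 0.045264
  garment B: (1 − 0.86) × (1 − 0.35) × 0.53 = 0.04823
Bayes factor = 0.045264 / 0.04823 ≈ 0.939

0.939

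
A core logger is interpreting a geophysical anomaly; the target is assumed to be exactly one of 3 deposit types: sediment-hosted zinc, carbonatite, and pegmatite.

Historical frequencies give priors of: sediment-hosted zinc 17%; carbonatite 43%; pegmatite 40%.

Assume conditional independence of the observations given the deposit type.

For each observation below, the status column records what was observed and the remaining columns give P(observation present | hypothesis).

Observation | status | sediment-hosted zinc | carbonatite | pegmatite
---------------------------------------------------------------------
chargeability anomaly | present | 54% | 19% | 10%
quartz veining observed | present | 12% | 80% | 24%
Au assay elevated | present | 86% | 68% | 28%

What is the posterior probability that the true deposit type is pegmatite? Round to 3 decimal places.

Multiply each prior by the joint likelihood of the evidence pattern:
  sediment-hosted zinc: 0.17 × 0.54 × 0.12 × 0.86 = 0.0094738
  carbonatite: 0.43 × 0.19 × 0.80 × 0.68 = 0.044445
  pegmatite: 0.40 × 0.10 × 0.24 × 0.28 = 0.002688
Normalizing constant Z = 0.0094738 + 0.044445 + 0.002688 = 0.056607.
P(pegmatite | evidence) = 0.002688 / 0.056607 ≈ 0.047.

0.047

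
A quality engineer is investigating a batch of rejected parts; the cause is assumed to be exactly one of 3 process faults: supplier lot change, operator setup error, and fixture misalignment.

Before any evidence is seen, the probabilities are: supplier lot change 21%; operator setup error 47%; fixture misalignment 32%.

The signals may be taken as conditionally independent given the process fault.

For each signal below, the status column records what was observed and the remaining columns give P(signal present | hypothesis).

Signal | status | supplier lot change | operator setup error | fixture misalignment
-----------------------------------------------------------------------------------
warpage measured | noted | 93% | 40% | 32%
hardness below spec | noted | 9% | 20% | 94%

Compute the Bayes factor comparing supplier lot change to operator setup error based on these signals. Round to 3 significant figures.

1.05

Take the product of per-signal likelihoods under each hypothesis, then divide.
  supplier lot change: 0.93 × 0.09 = 0.0837
  operator setup error: 0.40 × 0.20 = 0.08
Bayes factor = 0.0837 / 0.08 ≈ 1.05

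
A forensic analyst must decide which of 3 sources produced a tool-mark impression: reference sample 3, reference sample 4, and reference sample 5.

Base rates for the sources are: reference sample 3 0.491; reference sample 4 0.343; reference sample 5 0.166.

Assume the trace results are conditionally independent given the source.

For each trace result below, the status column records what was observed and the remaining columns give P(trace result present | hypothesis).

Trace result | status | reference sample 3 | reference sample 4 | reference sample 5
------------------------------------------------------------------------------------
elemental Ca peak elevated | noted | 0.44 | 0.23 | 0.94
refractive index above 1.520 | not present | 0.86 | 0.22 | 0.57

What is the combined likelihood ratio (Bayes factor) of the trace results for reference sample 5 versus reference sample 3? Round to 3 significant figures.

The Bayes factor is the ratio of the joint likelihoods of the trace result pattern under the two hypotheses (using 1 − P(present | H) for each absent trace result).
  reference sample 5: 0.94 × (1 − 0.57) = 0.4042
  reference sample 3: 0.44 × (1 − 0.86) = 0.0616
Bayes factor = 0.4042 / 0.0616 ≈ 6.56

6.56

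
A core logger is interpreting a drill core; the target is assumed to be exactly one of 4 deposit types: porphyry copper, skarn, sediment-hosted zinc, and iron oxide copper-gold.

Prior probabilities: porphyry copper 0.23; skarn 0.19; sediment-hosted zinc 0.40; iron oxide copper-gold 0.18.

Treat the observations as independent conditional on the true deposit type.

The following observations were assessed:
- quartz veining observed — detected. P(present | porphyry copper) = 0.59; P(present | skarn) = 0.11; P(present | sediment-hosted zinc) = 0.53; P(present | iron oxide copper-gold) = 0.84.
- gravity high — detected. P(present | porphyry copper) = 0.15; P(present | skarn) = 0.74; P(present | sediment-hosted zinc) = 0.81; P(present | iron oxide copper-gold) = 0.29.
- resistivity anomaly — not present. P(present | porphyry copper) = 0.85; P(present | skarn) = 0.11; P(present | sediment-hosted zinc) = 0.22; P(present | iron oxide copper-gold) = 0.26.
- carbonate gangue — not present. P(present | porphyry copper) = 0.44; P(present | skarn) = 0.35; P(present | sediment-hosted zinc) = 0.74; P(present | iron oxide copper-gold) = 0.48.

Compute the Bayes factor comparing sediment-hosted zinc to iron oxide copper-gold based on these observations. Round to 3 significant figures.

Joint likelihood of the evidence pattern under each hypothesis (using 1 − P(present | H) for each absent observation):
  sediment-hosted zinc: 0.53 × 0.81 × (1 − 0.22) × (1 − 0.74) = 0.087062
  iron oxide copper-gold: 0.84 × 0.29 × (1 − 0.26) × (1 − 0.48) = 0.093737
Bayes factor = 0.087062 / 0.093737 ≈ 0.929

0.929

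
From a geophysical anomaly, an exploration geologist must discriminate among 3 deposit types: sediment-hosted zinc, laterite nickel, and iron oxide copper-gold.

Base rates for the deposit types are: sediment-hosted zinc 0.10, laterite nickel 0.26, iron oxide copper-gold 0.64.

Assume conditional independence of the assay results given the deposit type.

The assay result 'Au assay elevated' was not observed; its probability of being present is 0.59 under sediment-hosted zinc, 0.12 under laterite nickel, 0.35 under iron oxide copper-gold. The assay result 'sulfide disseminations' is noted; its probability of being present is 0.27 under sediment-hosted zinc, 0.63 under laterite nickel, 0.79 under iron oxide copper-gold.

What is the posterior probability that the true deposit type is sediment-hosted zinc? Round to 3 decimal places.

0.023

Multiply each prior by the joint likelihood of the assay result pattern (using 1 − P(present | H) for each absent assay result):
  sediment-hosted zinc: 0.10 × (1 − 0.59) × 0.27 = 0.01107
  laterite nickel: 0.26 × (1 − 0.12) × 0.63 = 0.14414
  iron oxide copper-gold: 0.64 × (1 − 0.35) × 0.79 = 0.32864
Normalizing constant Z = 0.01107 + 0.14414 + 0.32864 = 0.48385.
P(sediment-hosted zinc | evidence) = 0.01107 / 0.48385 ≈ 0.023.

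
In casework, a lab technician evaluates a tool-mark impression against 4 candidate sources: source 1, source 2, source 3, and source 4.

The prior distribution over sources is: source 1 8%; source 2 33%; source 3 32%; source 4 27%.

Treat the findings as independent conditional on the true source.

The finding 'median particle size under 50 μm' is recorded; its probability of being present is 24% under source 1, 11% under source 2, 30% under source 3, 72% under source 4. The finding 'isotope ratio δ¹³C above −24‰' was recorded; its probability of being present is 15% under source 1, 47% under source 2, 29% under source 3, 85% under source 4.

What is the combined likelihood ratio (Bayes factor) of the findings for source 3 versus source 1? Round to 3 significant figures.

2.42

Take the product of per-finding likelihoods under each hypothesis, then divide.
  source 3: 0.30 × 0.29 = 0.087
  source 1: 0.24 × 0.15 = 0.036
Bayes factor = 0.087 / 0.036 ≈ 2.42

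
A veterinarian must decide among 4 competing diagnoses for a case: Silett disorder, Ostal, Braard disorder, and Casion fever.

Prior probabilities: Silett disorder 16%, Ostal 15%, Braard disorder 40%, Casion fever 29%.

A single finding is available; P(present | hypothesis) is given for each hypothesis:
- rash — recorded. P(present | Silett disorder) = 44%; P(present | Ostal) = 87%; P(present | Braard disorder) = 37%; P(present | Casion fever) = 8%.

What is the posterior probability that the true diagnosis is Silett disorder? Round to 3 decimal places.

Multiply each prior by the likelihood of the finding:
  Silett disorder: 0.16 × 0.44 = 0.0704
  Ostal: 0.15 × 0.87 = 0.1305
  Braard disorder: 0.40 × 0.37 = 0.148
  Casion fever: 0.29 × 0.08 = 0.0232
Marginal likelihood of the evidence = 0.3721.
P(Silett disorder | evidence) = 0.0704 / 0.3721 ≈ 0.189.

0.189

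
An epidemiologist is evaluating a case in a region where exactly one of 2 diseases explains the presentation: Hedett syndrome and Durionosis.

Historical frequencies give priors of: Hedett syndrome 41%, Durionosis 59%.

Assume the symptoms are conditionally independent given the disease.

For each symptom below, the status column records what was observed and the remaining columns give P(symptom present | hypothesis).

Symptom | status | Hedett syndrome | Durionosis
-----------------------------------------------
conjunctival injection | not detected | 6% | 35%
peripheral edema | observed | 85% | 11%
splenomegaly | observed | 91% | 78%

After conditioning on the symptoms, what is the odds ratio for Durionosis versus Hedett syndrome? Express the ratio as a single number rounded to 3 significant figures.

Posterior odds equal prior odds times the likelihood ratio; only the two competing hypotheses matter (using 1 − P(present | H) for each absent symptom).
  Durionosis: 0.59 × (1 − 0.35) × 0.11 × 0.78 = 0.032904
  Hedett syndrome: 0.41 × (1 − 0.06) × 0.85 × 0.91 = 0.29811
Posterior odds = 0.032904 / 0.29811 ≈ 0.110.

0.110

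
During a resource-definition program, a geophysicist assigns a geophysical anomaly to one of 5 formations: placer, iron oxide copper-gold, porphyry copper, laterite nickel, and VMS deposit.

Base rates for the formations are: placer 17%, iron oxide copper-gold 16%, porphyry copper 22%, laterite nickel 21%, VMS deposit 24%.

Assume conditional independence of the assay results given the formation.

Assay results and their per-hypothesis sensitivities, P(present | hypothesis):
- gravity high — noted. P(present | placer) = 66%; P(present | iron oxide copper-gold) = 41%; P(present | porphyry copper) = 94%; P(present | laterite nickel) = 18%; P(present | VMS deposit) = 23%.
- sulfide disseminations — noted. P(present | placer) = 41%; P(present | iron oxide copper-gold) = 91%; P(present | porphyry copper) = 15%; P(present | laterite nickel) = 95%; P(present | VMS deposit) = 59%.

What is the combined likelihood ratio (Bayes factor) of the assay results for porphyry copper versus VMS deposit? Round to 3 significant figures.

1.04

The Bayes factor is the ratio of the joint likelihoods of the assay result pattern under the two hypotheses.
  porphyry copper: 0.94 × 0.15 = 0.141
  VMS deposit: 0.23 × 0.59 = 0.1357
Bayes factor = 0.141 / 0.1357 ≈ 1.04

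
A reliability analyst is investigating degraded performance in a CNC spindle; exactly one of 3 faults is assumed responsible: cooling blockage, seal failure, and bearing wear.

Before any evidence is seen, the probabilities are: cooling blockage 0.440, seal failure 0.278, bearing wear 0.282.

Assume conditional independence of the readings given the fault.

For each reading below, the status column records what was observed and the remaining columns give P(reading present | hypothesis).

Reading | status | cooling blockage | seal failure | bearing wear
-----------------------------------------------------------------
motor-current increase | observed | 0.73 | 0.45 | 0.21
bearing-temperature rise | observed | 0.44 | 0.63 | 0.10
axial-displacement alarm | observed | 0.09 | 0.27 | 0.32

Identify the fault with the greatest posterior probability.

seal failure

By Bayes' rule with conditional independence, the unnormalized weight for each hypothesis is prior × ∏ likelihoods:
  cooling blockage: 0.440 × 0.73 × 0.44 × 0.09 = 0.01272
  seal failure: 0.278 × 0.45 × 0.63 × 0.27 = 0.02128
  bearing wear: 0.282 × 0.21 × 0.10 × 0.32 = 0.001895
Marginal likelihood of the evidence = 0.035894.
P(cooling blockage | evidence) ≈ 0.01272 / 0.035894 ≈ 0.354
P(seal failure | evidence) ≈ 0.02128 / 0.035894 ≈ 0.593
P(bearing wear | evidence) ≈ 0.001895 / 0.035894 ≈ 0.053
The largest is 0.593, so seal failure is most probable.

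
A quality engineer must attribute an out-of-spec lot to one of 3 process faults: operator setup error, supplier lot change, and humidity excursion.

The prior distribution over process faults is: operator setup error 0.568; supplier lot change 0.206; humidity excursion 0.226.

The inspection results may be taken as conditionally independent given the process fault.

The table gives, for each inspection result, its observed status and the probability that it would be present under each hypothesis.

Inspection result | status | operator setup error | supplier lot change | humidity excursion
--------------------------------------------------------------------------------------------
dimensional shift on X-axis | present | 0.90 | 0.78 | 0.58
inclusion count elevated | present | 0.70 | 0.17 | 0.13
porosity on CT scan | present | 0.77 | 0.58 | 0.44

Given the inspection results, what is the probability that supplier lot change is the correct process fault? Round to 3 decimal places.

For each hypothesis, the unnormalized posterior weight is prior × product of the inspection result likelihoods:
  operator setup error: 0.568 × 0.90 × 0.70 × 0.77 = 0.27554
  supplier lot change: 0.206 × 0.78 × 0.17 × 0.58 = 0.015843
  humidity excursion: 0.226 × 0.58 × 0.13 × 0.44 = 0.0074978
Normalizing constant Z = 0.27554 + 0.015843 + 0.0074978 = 0.29888.
P(supplier lot change | evidence) = 0.015843 / 0.29888 ≈ 0.053.

0.053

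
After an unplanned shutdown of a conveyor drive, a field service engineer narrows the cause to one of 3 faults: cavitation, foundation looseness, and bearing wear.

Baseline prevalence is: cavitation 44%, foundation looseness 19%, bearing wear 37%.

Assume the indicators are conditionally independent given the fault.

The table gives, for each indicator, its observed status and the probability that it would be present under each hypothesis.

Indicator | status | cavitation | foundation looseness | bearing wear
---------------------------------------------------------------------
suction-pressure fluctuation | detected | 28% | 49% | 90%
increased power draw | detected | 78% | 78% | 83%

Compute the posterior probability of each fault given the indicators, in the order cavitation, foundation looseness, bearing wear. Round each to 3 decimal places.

0.216, 0.163, 0.621

By Bayes' rule with conditional independence, the unnormalized weight for each hypothesis is prior × ∏ likelihoods:
  cavitation: 0.44 × 0.28 × 0.78 = 0.096096
  foundation looseness: 0.19 × 0.49 × 0.78 = 0.072618
  bearing wear: 0.37 × 0.90 × 0.83 = 0.27639
Normalizing constant Z = 0.096096 + 0.072618 + 0.27639 = 0.4451.
P(cavitation | evidence) = 0.096096 / 0.4451 ≈ 0.216
P(foundation looseness | evidence) = 0.072618 / 0.4451 ≈ 0.163
P(bearing wear | evidence) = 0.27639 / 0.4451 ≈ 0.621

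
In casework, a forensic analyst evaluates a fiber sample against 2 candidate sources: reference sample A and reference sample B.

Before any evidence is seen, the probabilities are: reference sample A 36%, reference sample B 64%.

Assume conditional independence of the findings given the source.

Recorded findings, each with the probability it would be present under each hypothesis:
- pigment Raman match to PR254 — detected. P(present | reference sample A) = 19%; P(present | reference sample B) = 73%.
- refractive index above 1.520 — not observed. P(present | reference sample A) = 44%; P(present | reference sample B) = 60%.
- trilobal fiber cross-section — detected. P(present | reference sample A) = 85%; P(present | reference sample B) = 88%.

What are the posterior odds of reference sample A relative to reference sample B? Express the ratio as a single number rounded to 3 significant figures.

0.198

Posterior odds equal prior odds times the likelihood ratio; only the two competing hypotheses matter (using 1 − P(present | H) for each absent finding).
  reference sample A: 0.36 × 0.19 × (1 − 0.44) × 0.85 = 0.032558
  reference sample B: 0.64 × 0.73 × (1 − 0.60) × 0.88 = 0.16445
Odds(reference sample A : reference sample B) = 0.032558 / 0.16445 ≈ 0.198.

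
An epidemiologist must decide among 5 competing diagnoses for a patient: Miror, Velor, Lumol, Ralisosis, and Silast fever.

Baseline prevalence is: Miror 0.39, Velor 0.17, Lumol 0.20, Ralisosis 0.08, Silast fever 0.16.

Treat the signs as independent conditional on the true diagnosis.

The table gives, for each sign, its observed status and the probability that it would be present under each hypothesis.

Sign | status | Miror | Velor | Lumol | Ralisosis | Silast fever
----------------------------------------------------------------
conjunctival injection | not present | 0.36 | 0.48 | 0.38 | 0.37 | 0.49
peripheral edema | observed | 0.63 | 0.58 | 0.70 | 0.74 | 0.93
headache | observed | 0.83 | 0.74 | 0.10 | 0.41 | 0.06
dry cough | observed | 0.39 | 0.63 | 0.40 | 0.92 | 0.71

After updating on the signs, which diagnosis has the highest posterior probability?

By Bayes' rule with conditional independence, the unnormalized weight for each hypothesis is prior × ∏ likelihoods (using 1 − P(present | H) for each absent sign):
  Miror: 0.39 × (1 − 0.36) × 0.63 × 0.83 × 0.39 = 0.050901
  Velor: 0.17 × (1 − 0.48) × 0.58 × 0.74 × 0.63 = 0.023903
  Lumol: 0.20 × (1 − 0.38) × 0.70 × 0.10 × 0.40 = 0.003472
  Ralisosis: 0.08 × (1 − 0.37) × 0.74 × 0.41 × 0.92 = 0.014068
  Silast fever: 0.16 × (1 − 0.49) × 0.93 × 0.06 × 0.71 = 0.0032328
Normalizing constant Z = 0.050901 + 0.023903 + 0.003472 + 0.014068 + 0.0032328 = 0.095577.
P(Miror | evidence) ≈ 0.050901 / 0.095577 ≈ 0.533
P(Velor | evidence) ≈ 0.023903 / 0.095577 ≈ 0.250
P(Lumol | evidence) ≈ 0.003472 / 0.095577 ≈ 0.036
P(Ralisosis | evidence) ≈ 0.014068 / 0.095577 ≈ 0.147
P(Silast fever | evidence) ≈ 0.0032328 / 0.095577 ≈ 0.034
The largest is 0.533, so Miror is most probable.

Miror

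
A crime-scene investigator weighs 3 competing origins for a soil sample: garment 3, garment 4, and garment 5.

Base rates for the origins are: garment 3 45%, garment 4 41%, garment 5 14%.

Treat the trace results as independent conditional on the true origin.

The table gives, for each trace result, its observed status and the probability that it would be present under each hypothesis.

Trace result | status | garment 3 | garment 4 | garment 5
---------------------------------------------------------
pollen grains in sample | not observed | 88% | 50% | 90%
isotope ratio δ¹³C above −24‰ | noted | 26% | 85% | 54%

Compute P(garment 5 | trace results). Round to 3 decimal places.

0.039

By Bayes' rule with conditional independence, the unnormalized weight for each hypothesis is prior × ∏ likelihoods (using 1 − P(present | H) for each absent trace result):
  garment 3: 0.45 × (1 − 0.88) × 0.26 = 0.01404
  garment 4: 0.41 × (1 − 0.50) × 0.85 = 0.17425
  garment 5: 0.14 × (1 − 0.90) × 0.54 = 0.00756
Normalizing constant Z = 0.01404 + 0.17425 + 0.00756 = 0.19585.
P(garment 5 | evidence) = 0.00756 / 0.19585 ≈ 0.039.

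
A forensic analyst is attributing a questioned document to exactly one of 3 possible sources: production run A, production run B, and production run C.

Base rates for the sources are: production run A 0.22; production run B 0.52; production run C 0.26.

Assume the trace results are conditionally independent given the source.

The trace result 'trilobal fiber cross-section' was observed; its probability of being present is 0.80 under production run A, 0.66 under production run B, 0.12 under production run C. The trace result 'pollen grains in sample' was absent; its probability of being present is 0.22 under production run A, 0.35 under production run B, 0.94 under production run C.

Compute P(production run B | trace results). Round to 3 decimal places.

0.616

For each hypothesis, the unnormalized posterior weight is prior × product of the trace result likelihoods (using 1 − P(present | H) for each absent trace result):
  production run A: 0.22 × 0.80 × (1 − 0.22) = 0.13728
  production run B: 0.52 × 0.66 × (1 − 0.35) = 0.22308
  production run C: 0.26 × 0.12 × (1 − 0.94) = 0.001872
Normalizing constant Z = 0.13728 + 0.22308 + 0.001872 = 0.36223.
P(production run B | evidence) = 0.22308 / 0.36223 ≈ 0.616.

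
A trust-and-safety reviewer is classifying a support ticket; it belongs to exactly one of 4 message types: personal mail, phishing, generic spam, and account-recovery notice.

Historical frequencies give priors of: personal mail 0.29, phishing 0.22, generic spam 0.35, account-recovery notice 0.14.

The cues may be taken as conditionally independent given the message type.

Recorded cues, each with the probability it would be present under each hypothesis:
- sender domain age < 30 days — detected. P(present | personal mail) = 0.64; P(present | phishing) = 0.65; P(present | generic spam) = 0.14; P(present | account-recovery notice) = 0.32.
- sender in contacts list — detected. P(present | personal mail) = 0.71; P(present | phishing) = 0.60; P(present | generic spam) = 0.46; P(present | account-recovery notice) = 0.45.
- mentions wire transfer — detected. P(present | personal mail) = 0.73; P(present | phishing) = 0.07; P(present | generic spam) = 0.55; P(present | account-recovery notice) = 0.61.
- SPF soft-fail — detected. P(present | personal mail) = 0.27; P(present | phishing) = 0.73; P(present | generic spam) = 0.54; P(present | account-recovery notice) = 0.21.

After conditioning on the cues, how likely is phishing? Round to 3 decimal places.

0.111

By Bayes' rule with conditional independence, the unnormalized weight for each hypothesis is prior × ∏ likelihoods:
  personal mail: 0.29 × 0.64 × 0.71 × 0.73 × 0.27 = 0.025973
  phishing: 0.22 × 0.65 × 0.60 × 0.07 × 0.73 = 0.0043844
  generic spam: 0.35 × 0.14 × 0.46 × 0.55 × 0.54 = 0.0066944
  account-recovery notice: 0.14 × 0.32 × 0.45 × 0.61 × 0.21 = 0.0025825
Marginal likelihood of the evidence = 0.039634.
P(phishing | evidence) = 0.0043844 / 0.039634 ≈ 0.111.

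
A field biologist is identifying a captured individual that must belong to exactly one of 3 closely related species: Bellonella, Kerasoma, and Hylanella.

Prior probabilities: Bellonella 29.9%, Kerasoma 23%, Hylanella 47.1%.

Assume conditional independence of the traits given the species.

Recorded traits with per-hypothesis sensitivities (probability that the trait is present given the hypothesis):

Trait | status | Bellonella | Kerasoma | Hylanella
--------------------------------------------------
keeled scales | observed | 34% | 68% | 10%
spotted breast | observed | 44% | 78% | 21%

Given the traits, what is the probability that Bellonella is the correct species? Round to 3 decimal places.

0.253

For each hypothesis, the unnormalized posterior weight is prior × product of the trait likelihoods:
  Bellonella: 0.299 × 0.34 × 0.44 = 0.04473
  Kerasoma: 0.230 × 0.68 × 0.78 = 0.12199
  Hylanella: 0.471 × 0.10 × 0.21 = 0.009891
The unnormalized weights sum to 0.17661.
P(Bellonella | evidence) = 0.04473 / 0.17661 ≈ 0.253.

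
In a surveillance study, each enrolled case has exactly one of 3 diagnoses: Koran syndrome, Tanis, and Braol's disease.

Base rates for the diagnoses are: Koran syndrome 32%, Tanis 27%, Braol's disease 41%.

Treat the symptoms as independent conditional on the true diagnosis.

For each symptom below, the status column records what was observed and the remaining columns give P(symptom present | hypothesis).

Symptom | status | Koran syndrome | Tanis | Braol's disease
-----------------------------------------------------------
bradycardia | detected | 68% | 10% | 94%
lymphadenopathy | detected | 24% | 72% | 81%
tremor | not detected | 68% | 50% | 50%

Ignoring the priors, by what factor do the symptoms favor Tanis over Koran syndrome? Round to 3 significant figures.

Take the product of per-symptom likelihoods under each hypothesis (using 1 − P(present | H) for each absent symptom), then divide.
  Tanis: 0.10 × 0.72 × (1 − 0.50) = 0.036
  Koran syndrome: 0.68 × 0.24 × (1 − 0.68) = 0.052224
Bayes factor = 0.036 / 0.052224 ≈ 0.689

0.689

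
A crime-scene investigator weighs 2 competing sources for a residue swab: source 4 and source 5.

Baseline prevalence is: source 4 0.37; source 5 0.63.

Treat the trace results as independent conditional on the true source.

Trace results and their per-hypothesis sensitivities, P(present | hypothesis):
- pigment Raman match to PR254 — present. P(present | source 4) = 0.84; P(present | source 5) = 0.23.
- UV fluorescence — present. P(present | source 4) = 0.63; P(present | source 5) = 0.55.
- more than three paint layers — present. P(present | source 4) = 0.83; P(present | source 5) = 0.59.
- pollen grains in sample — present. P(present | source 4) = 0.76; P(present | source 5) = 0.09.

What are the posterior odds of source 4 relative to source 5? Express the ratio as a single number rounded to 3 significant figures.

The normalizing constant cancels in an odds ratio, so compute prior × likelihood for the two hypotheses only:
  source 4: 0.37 × 0.84 × 0.63 × 0.83 × 0.76 = 0.12351
  source 5: 0.63 × 0.23 × 0.55 × 0.59 × 0.09 = 0.0042318
Posterior odds = 0.12351 / 0.0042318 ≈ 29.2.

29.2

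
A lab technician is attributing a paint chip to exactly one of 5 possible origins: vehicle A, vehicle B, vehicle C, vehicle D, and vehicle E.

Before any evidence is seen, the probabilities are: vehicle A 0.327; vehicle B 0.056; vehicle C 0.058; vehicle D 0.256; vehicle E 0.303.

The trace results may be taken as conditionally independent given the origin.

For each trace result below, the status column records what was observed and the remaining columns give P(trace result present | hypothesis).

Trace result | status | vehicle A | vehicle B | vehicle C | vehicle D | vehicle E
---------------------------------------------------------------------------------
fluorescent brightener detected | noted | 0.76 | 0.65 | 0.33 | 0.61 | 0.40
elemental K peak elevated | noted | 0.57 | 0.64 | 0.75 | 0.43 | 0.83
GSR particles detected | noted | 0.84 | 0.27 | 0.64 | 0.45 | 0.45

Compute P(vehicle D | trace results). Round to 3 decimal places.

0.144

Multiply each prior by the joint likelihood of the trace result pattern:
  vehicle A: 0.327 × 0.76 × 0.57 × 0.84 = 0.11899
  vehicle B: 0.056 × 0.65 × 0.64 × 0.27 = 0.0062899
  vehicle C: 0.058 × 0.33 × 0.75 × 0.64 = 0.0091872
  vehicle D: 0.256 × 0.61 × 0.43 × 0.45 = 0.030217
  vehicle E: 0.303 × 0.40 × 0.83 × 0.45 = 0.045268
The unnormalized weights sum to 0.20995.
P(vehicle D | evidence) = 0.030217 / 0.20995 ≈ 0.144.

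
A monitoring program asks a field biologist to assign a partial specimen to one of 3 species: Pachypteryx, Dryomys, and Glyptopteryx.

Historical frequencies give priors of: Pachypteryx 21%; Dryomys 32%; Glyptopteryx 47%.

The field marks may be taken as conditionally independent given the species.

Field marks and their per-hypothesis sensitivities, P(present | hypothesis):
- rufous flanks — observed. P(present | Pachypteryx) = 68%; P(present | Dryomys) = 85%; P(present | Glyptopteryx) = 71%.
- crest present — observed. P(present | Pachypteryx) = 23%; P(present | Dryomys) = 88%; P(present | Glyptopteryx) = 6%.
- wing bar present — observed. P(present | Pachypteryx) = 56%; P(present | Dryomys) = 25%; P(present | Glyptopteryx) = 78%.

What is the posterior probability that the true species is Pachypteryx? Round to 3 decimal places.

0.196

Multiply each prior by the joint likelihood of the field mark pattern:
  Pachypteryx: 0.21 × 0.68 × 0.23 × 0.56 = 0.018393
  Dryomys: 0.32 × 0.85 × 0.88 × 0.25 = 0.05984
  Glyptopteryx: 0.47 × 0.71 × 0.06 × 0.78 = 0.015617
The unnormalized weights sum to 0.09385.
P(Pachypteryx | evidence) = 0.018393 / 0.09385 ≈ 0.196.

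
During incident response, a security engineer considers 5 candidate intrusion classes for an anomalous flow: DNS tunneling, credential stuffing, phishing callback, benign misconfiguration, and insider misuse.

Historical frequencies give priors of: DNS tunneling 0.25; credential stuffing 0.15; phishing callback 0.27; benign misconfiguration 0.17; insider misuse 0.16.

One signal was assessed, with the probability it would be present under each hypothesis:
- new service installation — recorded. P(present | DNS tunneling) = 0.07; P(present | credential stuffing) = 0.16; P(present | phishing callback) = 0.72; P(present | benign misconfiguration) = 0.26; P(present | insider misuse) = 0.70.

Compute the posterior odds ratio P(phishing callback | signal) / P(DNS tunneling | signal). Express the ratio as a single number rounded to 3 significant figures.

The normalizing constant cancels in an odds ratio, so compute prior × likelihood for the two hypotheses only:
  phishing callback: 0.27 × 0.72 = 0.1944
  DNS tunneling: 0.25 × 0.07 = 0.0175
Posterior odds = 0.1944 / 0.0175 ≈ 11.1.

11.1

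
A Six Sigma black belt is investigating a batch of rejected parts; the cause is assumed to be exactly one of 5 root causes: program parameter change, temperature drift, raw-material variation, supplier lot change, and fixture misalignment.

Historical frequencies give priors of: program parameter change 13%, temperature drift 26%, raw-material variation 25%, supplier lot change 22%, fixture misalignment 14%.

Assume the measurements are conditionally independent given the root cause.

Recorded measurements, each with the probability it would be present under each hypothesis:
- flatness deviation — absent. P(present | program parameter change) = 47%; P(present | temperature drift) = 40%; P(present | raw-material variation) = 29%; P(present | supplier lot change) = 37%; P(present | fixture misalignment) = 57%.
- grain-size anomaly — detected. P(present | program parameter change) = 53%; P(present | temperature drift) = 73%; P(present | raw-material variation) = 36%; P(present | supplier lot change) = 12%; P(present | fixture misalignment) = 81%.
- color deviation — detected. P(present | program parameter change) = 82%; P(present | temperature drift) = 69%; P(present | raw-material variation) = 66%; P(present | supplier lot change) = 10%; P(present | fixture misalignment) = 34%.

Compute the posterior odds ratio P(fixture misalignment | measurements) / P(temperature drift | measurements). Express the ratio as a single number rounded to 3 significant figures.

Posterior odds equal prior odds times the likelihood ratio; only the two competing hypotheses matter (using 1 − P(present | H) for each absent measurement).
  fixture misalignment: 0.14 × (1 − 0.57) × 0.81 × 0.34 = 0.016579
  temperature drift: 0.26 × (1 − 0.40) × 0.73 × 0.69 = 0.078577
Odds(fixture misalignment : temperature drift) = 0.016579 / 0.078577 ≈ 0.211.

0.211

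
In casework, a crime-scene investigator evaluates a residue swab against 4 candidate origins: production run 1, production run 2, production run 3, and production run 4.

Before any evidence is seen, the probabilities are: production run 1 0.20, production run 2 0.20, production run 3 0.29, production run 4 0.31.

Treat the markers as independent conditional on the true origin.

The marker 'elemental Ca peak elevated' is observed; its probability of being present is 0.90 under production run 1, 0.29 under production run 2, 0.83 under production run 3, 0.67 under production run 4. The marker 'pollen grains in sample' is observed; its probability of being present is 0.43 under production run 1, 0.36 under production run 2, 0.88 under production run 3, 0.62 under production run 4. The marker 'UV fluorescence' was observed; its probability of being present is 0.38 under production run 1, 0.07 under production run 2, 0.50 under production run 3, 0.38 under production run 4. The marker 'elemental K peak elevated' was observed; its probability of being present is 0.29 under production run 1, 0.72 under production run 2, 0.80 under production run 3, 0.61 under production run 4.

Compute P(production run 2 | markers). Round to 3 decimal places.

0.008

Multiply each prior by the joint likelihood of the marker pattern:
  production run 1: 0.20 × 0.90 × 0.43 × 0.38 × 0.29 = 0.0085295
  production run 2: 0.20 × 0.29 × 0.36 × 0.07 × 0.72 = 0.0010524
  production run 3: 0.29 × 0.83 × 0.88 × 0.50 × 0.80 = 0.084726
  production run 4: 0.31 × 0.67 × 0.62 × 0.38 × 0.61 = 0.02985
Normalizing constant Z = 0.0085295 + 0.0010524 + 0.084726 + 0.02985 = 0.12416.
P(production run 2 | evidence) = 0.0010524 / 0.12416 ≈ 0.008.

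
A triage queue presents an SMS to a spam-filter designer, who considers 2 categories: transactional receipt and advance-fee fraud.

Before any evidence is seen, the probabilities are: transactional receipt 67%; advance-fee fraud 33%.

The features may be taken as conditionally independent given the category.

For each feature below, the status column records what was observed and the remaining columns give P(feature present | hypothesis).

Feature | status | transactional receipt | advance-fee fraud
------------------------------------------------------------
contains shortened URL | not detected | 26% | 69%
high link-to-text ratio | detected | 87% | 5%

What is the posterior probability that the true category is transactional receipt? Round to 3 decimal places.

0.988

By Bayes' rule with conditional independence, the unnormalized weight for each hypothesis is prior × ∏ likelihoods (using 1 − P(present | H) for each absent feature):
  transactional receipt: 0.67 × (1 − 0.26) × 0.87 = 0.43135
  advance-fee fraud: 0.33 × (1 − 0.69) × 0.05 = 0.005115
Normalizing constant Z = 0.43135 + 0.005115 = 0.43646.
P(transactional receipt | evidence) = 0.43135 / 0.43646 ≈ 0.988.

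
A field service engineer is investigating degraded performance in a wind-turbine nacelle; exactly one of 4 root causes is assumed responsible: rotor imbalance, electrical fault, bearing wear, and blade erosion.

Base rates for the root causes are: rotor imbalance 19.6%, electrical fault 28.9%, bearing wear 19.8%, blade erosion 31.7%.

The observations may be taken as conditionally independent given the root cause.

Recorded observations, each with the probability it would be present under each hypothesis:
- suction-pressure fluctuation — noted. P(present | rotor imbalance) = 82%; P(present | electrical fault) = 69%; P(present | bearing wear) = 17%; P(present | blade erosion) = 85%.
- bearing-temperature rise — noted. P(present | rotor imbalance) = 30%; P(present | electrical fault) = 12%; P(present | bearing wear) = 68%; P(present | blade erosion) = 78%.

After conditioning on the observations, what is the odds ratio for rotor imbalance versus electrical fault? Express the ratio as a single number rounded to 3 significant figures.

Unnormalized posterior weight (prior times the observation likelihoods) for each of the two hypotheses:
  rotor imbalance: 0.196 × 0.82 × 0.30 = 0.048216
  electrical fault: 0.289 × 0.69 × 0.12 = 0.023929
Odds(rotor imbalance : electrical fault) = 0.048216 / 0.023929 ≈ 2.01.

2.01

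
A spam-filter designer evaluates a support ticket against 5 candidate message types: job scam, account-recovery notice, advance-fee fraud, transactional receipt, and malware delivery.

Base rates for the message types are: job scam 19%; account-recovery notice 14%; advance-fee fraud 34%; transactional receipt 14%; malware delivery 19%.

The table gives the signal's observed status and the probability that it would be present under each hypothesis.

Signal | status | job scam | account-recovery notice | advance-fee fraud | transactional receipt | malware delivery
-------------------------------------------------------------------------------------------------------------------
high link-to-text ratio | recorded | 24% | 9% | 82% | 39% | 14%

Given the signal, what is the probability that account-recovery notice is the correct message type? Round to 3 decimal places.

Multiply each prior by the likelihood of the signal:
  job scam: 0.19 × 0.24 = 0.0456
  account-recovery notice: 0.14 × 0.09 = 0.0126
  advance-fee fraud: 0.34 × 0.82 = 0.2788
  transactional receipt: 0.14 × 0.39 = 0.0546
  malware delivery: 0.19 × 0.14 = 0.0266
The unnormalized weights sum to 0.4182.
P(account-recovery notice | evidence) = 0.0126 / 0.4182 ≈ 0.030.

0.030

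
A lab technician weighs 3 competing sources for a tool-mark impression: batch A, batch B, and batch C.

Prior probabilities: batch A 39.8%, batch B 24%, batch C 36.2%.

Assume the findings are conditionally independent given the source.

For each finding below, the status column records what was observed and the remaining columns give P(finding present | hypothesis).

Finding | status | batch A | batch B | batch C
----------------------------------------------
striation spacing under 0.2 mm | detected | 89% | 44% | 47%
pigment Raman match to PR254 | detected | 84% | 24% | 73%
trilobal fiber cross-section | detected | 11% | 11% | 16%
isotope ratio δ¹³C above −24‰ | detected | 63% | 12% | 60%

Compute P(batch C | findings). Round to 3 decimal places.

0.363

By Bayes' rule with conditional independence, the unnormalized weight for each hypothesis is prior × ∏ likelihoods:
  batch A: 0.398 × 0.89 × 0.84 × 0.11 × 0.63 = 0.02062
  batch B: 0.240 × 0.44 × 0.24 × 0.11 × 0.12 = 0.00033454
  batch C: 0.362 × 0.47 × 0.73 × 0.16 × 0.60 = 0.011923
The unnormalized weights sum to 0.032878.
P(batch C | evidence) = 0.011923 / 0.032878 ≈ 0.363.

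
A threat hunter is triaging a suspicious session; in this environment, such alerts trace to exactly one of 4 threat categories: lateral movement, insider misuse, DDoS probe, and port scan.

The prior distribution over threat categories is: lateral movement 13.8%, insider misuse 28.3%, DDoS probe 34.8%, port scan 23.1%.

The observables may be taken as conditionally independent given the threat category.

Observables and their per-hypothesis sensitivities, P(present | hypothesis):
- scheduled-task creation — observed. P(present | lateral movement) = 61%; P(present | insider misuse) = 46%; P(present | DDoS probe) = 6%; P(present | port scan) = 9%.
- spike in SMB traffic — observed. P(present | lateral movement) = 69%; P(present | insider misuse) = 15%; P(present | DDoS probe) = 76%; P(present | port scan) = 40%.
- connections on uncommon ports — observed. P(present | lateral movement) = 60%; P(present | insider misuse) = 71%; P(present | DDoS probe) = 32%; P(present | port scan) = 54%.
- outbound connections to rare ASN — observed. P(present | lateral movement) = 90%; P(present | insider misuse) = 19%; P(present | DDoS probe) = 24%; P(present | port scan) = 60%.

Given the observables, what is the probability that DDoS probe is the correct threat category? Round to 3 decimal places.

0.032

Multiply each prior by the joint likelihood of the observable pattern:
  lateral movement: 0.138 × 0.61 × 0.69 × 0.60 × 0.90 = 0.031365
  insider misuse: 0.283 × 0.46 × 0.15 × 0.71 × 0.19 = 0.0026342
  DDoS probe: 0.348 × 0.06 × 0.76 × 0.32 × 0.24 = 0.0012187
  port scan: 0.231 × 0.09 × 0.40 × 0.54 × 0.60 = 0.0026944
Marginal likelihood of the evidence = 0.037913.
P(DDoS probe | evidence) = 0.0012187 / 0.037913 ≈ 0.032.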